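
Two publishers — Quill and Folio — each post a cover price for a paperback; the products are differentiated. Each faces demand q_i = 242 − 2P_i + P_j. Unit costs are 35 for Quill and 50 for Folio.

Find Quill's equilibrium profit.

10082

Quill's profit: π = (P_{Quill} − 35)(242 − 2P_{Quill} + P_{Folio}).
∂π/∂P_{Quill} = 312 − 4P_{Quill} + P_{Folio} = 0 ⇒ P_{Quill} = 78 + 0.25P_{Folio}.
Similarly P_{Folio} = 85.5 + 0.25P_{Quill}.
Substituting the second reaction function into the first: P_{Quill} = 78 + 0.25(85.5 + 0.25P_{Quill}), which gives 0.9375P_{Quill} = 99.375 ⇒ P_{Quill} = 106.
Then P_{Folio} = 85.5 + 0.25·106 = 112.
q_{Quill} = 242 − 2·106 + 112 = 142.
Profit = (106 − 35)·142 = 10082.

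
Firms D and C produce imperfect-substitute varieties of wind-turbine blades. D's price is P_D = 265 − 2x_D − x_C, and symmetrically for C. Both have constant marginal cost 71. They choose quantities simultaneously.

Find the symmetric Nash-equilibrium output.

38.8

Firm D's profit: π = x_D(265 − 2x_D − x_C) − 71x_D.
∂π/∂x_D = 194 − 4x_D − x_C = 0 ⇒ x_D = 48.5 − 0.25x_C.
The game is symmetric, so in equilibrium x_C = x_D: the reaction function gives 1.25x_D = 48.5, hence x_D = 38.8.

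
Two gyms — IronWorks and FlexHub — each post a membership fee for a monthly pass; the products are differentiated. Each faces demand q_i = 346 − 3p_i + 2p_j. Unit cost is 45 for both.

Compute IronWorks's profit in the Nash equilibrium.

16987.6875

IronWorks's profit: π = (p_{IronWorks} − 45)(346 − 3p_{IronWorks} + 2p_{FlexHub}).
∂π/∂p_{IronWorks} = 481 − 6p_{IronWorks} + 2p_{FlexHub} = 0 ⇒ p_{IronWorks} = 481/6 + (1/3)p_{FlexHub}.
Setting p_{IronWorks} = p_{FlexHub} in the reaction function: p_{IronWorks} = 481/6 + (1/3)p_{IronWorks}, so p_{IronWorks} = (481/6) / (2/3) = 120.25.
q_{IronWorks} = 346 − 3·120.25 + 2·120.25 = 225.75.
Profit = (120.25 − 45)·225.75 = 16987.6875.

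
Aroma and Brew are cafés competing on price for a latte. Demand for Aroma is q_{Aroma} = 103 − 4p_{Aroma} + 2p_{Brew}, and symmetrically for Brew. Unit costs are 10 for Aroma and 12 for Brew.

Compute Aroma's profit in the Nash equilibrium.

Aroma's profit: π = (p_{Aroma} − 10)(103 − 4p_{Aroma} + 2p_{Brew}).
∂π/∂p_{Aroma} = 143 − 8p_{Aroma} + 2p_{Brew} = 0 ⇒ p_{Aroma} = 17.875 + 0.25p_{Brew}.
Similarly p_{Brew} = 18.875 + 0.25p_{Aroma}.
Plugging p_{Brew} into Aroma's best response: p_{Aroma} = 17.875 + 0.25(18.875 + 0.25p_{Aroma}) ⇒ 0.9375p_{Aroma} = 723/32, so p_{Aroma} = 24.1.
Then p_{Brew} = 18.875 + 0.25·24.1 = 24.9.
q_{Aroma} = 103 − 4·24.1 + 2·24.9 = 56.4.
Profit = (24.1 − 10)·56.4 = 795.24.

795.24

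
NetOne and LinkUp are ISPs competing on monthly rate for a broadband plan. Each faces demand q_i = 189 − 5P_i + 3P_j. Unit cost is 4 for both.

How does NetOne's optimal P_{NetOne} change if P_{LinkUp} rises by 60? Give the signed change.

18

NetOne's profit: π = (P_{NetOne} − 4)(189 − 5P_{NetOne} + 3P_{LinkUp}).
∂π/∂P_{NetOne} = 209 − 10P_{NetOne} + 3P_{LinkUp} = 0 ⇒ P_{NetOne} = 20.9 + 0.3P_{LinkUp}.
The reaction-function slope is 0.3, so a 60-unit rise in P_{LinkUp} moves P_{NetOne} by 0.3 × 60 = 18. NetOne's best response rises — the actions are strategic complements.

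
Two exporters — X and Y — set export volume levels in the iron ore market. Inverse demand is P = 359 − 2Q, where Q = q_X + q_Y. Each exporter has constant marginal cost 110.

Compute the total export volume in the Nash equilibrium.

83

Exporter X's profit: π = q_X(359 − 2(q_X + q_Y)) − 110q_X.
∂π/∂q_X = 249 − 4q_X − 2q_Y = 0, so q_X = 62.25 − 0.5q_Y.
The game is symmetric, so in equilibrium q_Y = q_X: the reaction function gives 1.5q_X = 62.25, hence q_X = 41.5.
Total export volume: 41.5 + 41.5 = 83.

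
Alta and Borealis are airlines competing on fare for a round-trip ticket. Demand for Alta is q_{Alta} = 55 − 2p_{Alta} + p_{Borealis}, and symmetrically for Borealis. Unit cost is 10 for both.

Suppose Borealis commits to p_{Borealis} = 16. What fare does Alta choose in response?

22.75

Alta's profit: π = (p_{Alta} − 10)(55 − 2p_{Alta} + p_{Borealis}).
∂π/∂p_{Alta} = 75 − 4p_{Alta} + p_{Borealis} = 0 ⇒ p_{Alta} = 18.75 + 0.25p_{Borealis}.
At p_{Borealis} = 16: p_{Alta} = 18.75 + 0.25·16 = 22.75.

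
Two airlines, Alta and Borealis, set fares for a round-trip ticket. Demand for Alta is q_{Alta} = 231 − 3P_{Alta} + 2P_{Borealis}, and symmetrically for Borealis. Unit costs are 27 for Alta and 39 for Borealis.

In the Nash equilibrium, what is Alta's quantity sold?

159.75

Alta's profit: π = (P_{Alta} − 27)(231 − 3P_{Alta} + 2P_{Borealis}).
∂π/∂P_{Alta} = 312 − 6P_{Alta} + 2P_{Borealis} = 0 ⇒ P_{Alta} = 52 + (1/3)P_{Borealis}.
Similarly P_{Borealis} = 58 + (1/3)P_{Alta}.
Plugging P_{Borealis} into Alta's best response: P_{Alta} = 52 + (1/3)(58 + (1/3)P_{Alta}) ⇒ (8/9)P_{Alta} = 214/3, so P_{Alta} = 80.25.
Then P_{Borealis} = 58 + (1/3)·80.25 = 84.75.
q_{Alta} = 231 − 3·80.25 + 2·84.75 = 159.75.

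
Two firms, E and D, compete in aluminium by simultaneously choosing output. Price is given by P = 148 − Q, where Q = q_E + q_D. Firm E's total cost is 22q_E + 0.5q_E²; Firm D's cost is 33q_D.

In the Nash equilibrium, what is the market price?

76.8

Firm E's profit: π = q_E(148 − (q_E + q_D)) − 22q_E − 0.5q_E².
∂π/∂q_E = 126 − 3q_E − q_D = 0, so q_E = 42 − (1/3)q_D.
For D: ∂π/∂q_D = 115 − 2q_D − q_E = 0 ⇒ q_D = 57.5 − 0.5q_E.
Substituting the second reaction function into the first: q_E = 42 − (1/3)(57.5 − 0.5q_E), which gives (5/6)q_E = 137/6 ⇒ q_E = 27.4.
Then q_D = 57.5 − 0.5·27.4 = 43.8.
Equilibrium price: P = 148 − 71.2 = 76.8.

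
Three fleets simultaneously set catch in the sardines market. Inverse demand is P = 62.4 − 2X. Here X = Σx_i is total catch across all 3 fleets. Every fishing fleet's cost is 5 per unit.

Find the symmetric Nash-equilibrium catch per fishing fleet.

7.175

A representative fishing fleet's profit is π_i = x_i(62.4 − 2X) − 5x_i, with X = x_i + Σ_{j≠i} x_j.
First-order condition: 57.4 − 4x_i − 2Σ_{j≠i} x_j = 0.
Imposing symmetry (x_j = x for all j) turns Σ_{j≠i} x_j into 2x, so 57.4 = 8x and x = 7.175.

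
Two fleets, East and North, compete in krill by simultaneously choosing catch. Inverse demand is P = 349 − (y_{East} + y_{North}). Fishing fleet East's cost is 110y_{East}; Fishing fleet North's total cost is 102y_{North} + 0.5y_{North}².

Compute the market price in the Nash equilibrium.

204

Fishing fleet East's profit: π = y_{East}(349 − (y_{East} + y_{North})) − 110y_{East}.
∂π/∂y_{East} = 239 − 2y_{East} − y_{North} = 0, so y_{East} = 119.5 − 0.5y_{North}.
For North: ∂π/∂y_{North} = 247 − 3y_{North} − y_{East} = 0 ⇒ y_{North} = 247/3 − (1/3)y_{East}.
Solving the two reaction functions simultaneously: (1 − (−0.5)(−1/3))y_{East} = 119.5 − 0.5·(247/3), so (5/6)y_{East} = 235/3 and y_{East} = 94.
Then y_{North} = 247/3 − (1/3)·94 = 51.
Equilibrium price: P = 349 − 145 = 204.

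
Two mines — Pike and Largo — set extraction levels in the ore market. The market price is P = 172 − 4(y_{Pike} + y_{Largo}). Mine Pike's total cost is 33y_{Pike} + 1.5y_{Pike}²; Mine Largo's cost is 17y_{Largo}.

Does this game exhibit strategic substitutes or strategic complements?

strategic substitutes

Mine Pike's profit: π = y_{Pike}(172 − 4(y_{Pike} + y_{Largo})) − 33y_{Pike} − 1.5y_{Pike}².
∂π/∂y_{Pike} = 139 − 11y_{Pike} − 4y_{Largo} = 0, so y_{Pike} = 139/11 − (4/11)y_{Largo}.
The best-response slope dy_{Pike}/dy_{Largo} = −4/11 < 0: the reaction function is downward-sloping, so the choices are strategic substitutes.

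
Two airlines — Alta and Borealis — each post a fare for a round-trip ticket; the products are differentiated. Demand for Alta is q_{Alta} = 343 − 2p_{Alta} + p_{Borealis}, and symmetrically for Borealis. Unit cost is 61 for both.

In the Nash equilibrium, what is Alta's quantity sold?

Alta's profit: π = (p_{Alta} − 61)(343 − 2p_{Alta} + p_{Borealis}).
∂π/∂p_{Alta} = 465 − 4p_{Alta} + p_{Borealis} = 0 ⇒ p_{Alta} = 116.25 + 0.25p_{Borealis}.
By symmetry p_{Borealis} = p_{Alta}; substituting into the reaction function, 0.75p_{Alta} = 116.25 and p_{Alta} = 155.
q_{Alta} = 343 − 2·155 + 155 = 188.

188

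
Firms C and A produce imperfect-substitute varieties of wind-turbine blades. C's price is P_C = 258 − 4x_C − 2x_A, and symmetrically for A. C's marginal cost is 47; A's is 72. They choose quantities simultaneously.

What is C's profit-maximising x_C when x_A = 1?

Firm C's profit: π = x_C(258 − 4x_C − 2x_A) − 47x_C.
∂π/∂x_C = 211 − 8x_C − 2x_A = 0 ⇒ x_C = 26.375 − 0.25x_A.
At x_A = 1: x_C = 26.375 − 0.25·1 = 26.125.

26.125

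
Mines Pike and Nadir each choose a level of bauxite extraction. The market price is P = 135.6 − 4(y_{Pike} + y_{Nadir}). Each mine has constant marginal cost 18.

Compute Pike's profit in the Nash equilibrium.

Mine Pike's profit: π = y_{Pike}(135.6 − 4(y_{Pike} + y_{Nadir})) − 18y_{Pike}.
∂π/∂y_{Pike} = 117.6 − 8y_{Pike} − 4y_{Nadir} = 0, so y_{Pike} = 14.7 − 0.5y_{Nadir}.
Setting y_{Pike} = y_{Nadir} in the reaction function: y_{Pike} = 14.7 − 0.5y_{Pike}, so y_{Pike} = 14.7 / 1.5 = 9.8.
Price P = 135.6 − 4·19.6 = 57.2.
Pike's profit: (57.2 − 18)·9.8 = 384.16.

384.16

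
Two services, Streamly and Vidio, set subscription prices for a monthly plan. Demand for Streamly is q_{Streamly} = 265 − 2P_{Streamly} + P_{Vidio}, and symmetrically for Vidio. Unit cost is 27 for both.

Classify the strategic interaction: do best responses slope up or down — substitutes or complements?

Streamly's profit: π = (P_{Streamly} − 27)(265 − 2P_{Streamly} + P_{Vidio}).
∂π/∂P_{Streamly} = 319 − 4P_{Streamly} + P_{Vidio} = 0 ⇒ P_{Streamly} = 79.75 + 0.25P_{Vidio}.
The best-response slope dP_{Streamly}/dP_{Vidio} = 0.25 > 0: the reaction function is upward-sloping, so the choices are strategic complements.

strategic complements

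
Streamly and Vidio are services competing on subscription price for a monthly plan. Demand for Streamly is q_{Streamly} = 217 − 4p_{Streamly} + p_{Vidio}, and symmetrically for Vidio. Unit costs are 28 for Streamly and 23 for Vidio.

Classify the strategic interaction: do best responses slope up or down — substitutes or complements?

Streamly's profit: π = (p_{Streamly} − 28)(217 − 4p_{Streamly} + p_{Vidio}).
∂π/∂p_{Streamly} = 329 − 8p_{Streamly} + p_{Vidio} = 0 ⇒ p_{Streamly} = 41.125 + 0.125p_{Vidio}.
The best-response slope dp_{Streamly}/dp_{Vidio} = 0.125 > 0: the reaction function is upward-sloping, so the choices are strategic complements.

strategic complements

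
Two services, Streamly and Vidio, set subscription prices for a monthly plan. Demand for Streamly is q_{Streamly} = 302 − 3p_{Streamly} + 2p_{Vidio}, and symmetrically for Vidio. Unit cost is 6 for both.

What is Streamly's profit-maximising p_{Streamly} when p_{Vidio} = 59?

73

Streamly's profit: π = (p_{Streamly} − 6)(302 − 3p_{Streamly} + 2p_{Vidio}).
∂π/∂p_{Streamly} = 320 − 6p_{Streamly} + 2p_{Vidio} = 0 ⇒ p_{Streamly} = 160/3 + (1/3)p_{Vidio}.
At p_{Vidio} = 59: p_{Streamly} = 160/3 + (1/3)·59 = 73.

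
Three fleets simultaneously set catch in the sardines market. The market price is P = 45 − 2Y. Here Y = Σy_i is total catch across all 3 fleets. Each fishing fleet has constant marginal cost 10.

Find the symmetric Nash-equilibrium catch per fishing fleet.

A representative fishing fleet's profit is π_i = y_i(45 − 2Y) − 10y_i, with Y = y_i + Σ_{j≠i} y_j.
First-order condition: 35 − 4y_i − 2Σ_{j≠i} y_j = 0.
Imposing symmetry (y_j = y for all j) turns Σ_{j≠i} y_j into 2y, so 35 = 8y and y = 4.375.

4.375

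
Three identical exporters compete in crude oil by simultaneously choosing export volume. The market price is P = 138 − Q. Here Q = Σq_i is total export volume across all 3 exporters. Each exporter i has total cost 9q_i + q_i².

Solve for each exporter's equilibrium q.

21.5

A representative exporter's profit is π_i = q_i(138 − Q) − 9q_i − q_i², with Q = q_i + Σ_{j≠i} q_j.
First-order condition: 129 − 4q_i − Σ_{j≠i} q_j = 0.
Imposing symmetry (q_j = q for all j) turns Σ_{j≠i} q_j into 2q, so 129 = 6q and q = 21.5.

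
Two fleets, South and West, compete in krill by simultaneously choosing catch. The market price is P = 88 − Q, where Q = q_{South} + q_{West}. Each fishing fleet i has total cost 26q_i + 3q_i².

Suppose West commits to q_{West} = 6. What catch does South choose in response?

7

Fishing fleet South's profit: π = q_{South}(88 − (q_{South} + q_{West})) − 26q_{South} − 3q_{South}².
∂π/∂q_{South} = 62 − 8q_{South} − q_{West} = 0, so q_{South} = 7.75 − 0.125q_{West}.
At q_{West} = 6: q_{South} = 7.75 − 0.125·6 = 7.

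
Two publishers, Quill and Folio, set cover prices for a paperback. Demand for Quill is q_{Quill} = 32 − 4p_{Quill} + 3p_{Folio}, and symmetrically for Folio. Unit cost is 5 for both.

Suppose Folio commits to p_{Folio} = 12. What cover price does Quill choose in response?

Quill's profit: π = (p_{Quill} − 5)(32 − 4p_{Quill} + 3p_{Folio}).
∂π/∂p_{Quill} = 52 − 8p_{Quill} + 3p_{Folio} = 0 ⇒ p_{Quill} = 6.5 + 0.375p_{Folio}.
At p_{Folio} = 12: p_{Quill} = 6.5 + 0.375·12 = 11.

11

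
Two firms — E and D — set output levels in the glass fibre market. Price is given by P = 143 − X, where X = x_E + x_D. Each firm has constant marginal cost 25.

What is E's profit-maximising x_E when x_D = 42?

38

Firm E's profit: π = x_E(143 − (x_E + x_D)) − 25x_E.
∂π/∂x_E = 118 − 2x_E − x_D = 0, so x_E = 59 − 0.5x_D.
At x_D = 42: x_E = 59 − 0.5·42 = 38.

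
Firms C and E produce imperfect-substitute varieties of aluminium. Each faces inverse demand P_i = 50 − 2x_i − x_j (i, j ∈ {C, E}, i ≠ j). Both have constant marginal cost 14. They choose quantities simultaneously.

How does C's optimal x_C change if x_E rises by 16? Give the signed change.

-4

Firm C's profit: π = x_C(50 − 2x_C − x_E) − 14x_C.
∂π/∂x_C = 36 − 4x_C − x_E = 0 ⇒ x_C = 9 − 0.25x_E.
The reaction-function slope is −0.25, so a 16-unit rise in x_E moves x_C by −0.25 × 16 = −4. C's best response falls — the actions are strategic substitutes.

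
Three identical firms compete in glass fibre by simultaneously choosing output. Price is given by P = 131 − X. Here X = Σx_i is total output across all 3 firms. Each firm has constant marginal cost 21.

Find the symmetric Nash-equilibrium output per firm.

27.5

A representative firm's profit is π_i = x_i(131 − X) − 21x_i, with X = x_i + Σ_{j≠i} x_j.
First-order condition: 110 − 2x_i − Σ_{j≠i} x_j = 0.
With identical firms, set every x_j = x: then 110 − 2x − 2x = 0, i.e. x = 110/4 = 27.5.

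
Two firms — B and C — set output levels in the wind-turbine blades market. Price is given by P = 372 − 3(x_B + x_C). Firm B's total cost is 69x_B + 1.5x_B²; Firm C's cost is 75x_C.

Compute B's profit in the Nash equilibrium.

1909.62

Firm B's profit: π = x_B(372 − 3(x_B + x_C)) − 69x_B − 1.5x_B².
∂π/∂x_B = 303 − 9x_B − 3x_C = 0, so x_B = 101/3 − (1/3)x_C.
For C: ∂π/∂x_C = 297 − 6x_C − 3x_B = 0 ⇒ x_C = 49.5 − 0.5x_B.
Plugging x_C into B's best response: x_B = 101/3 − (1/3)(49.5 − 0.5x_B) ⇒ (5/6)x_B = 103/6, so x_B = 20.6.
Then x_C = 49.5 − 0.5·20.6 = 39.2.
Price P = 372 − 3·59.8 = 192.6.
B's profit: (192.6 − 69)·20.6 − 1.5(20.6)² = 1909.62.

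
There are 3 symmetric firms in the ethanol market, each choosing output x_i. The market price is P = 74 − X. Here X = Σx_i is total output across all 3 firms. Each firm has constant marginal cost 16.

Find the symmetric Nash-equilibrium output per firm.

A representative firm's profit is π_i = x_i(74 − X) − 16x_i, with X = x_i + Σ_{j≠i} x_j.
First-order condition: 58 − 2x_i − Σ_{j≠i} x_j = 0.
Imposing symmetry (x_j = x for all j) turns Σ_{j≠i} x_j into 2x, so 58 = 4x and x = 14.5.

14.5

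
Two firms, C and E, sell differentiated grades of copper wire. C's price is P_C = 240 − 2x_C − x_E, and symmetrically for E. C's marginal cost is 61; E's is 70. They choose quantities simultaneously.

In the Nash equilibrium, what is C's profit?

2649.92

Firm C's profit: π = x_C(240 − 2x_C − x_E) − 61x_C.
∂π/∂x_C = 179 − 4x_C − x_E = 0 ⇒ x_C = 44.75 − 0.25x_E.
Similarly x_E = 42.5 − 0.25x_C.
Plugging x_E into C's best response: x_C = 44.75 − 0.25(42.5 − 0.25x_C) ⇒ 0.9375x_C = 34.125, so x_C = 36.4.
Then x_E = 42.5 − 0.25·36.4 = 33.4.
P_C = 240 − 2·36.4 − 33.4 = 133.8.
Profit = (133.8 − 61)·36.4 = 2649.92.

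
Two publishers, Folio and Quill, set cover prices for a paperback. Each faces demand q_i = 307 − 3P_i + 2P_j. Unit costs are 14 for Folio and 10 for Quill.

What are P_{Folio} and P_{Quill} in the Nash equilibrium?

86.5, 85

Folio's profit: π = (P_{Folio} − 14)(307 − 3P_{Folio} + 2P_{Quill}).
∂π/∂P_{Folio} = 349 − 6P_{Folio} + 2P_{Quill} = 0 ⇒ P_{Folio} = 349/6 + (1/3)P_{Quill}.
Similarly P_{Quill} = 337/6 + (1/3)P_{Folio}.
Solving the two reaction functions simultaneously: (1 − (1/3)(1/3))P_{Folio} = 349/6 + (1/3)·(337/6), so (8/9)P_{Folio} = 692/9 and P_{Folio} = 86.5.
Then P_{Quill} = 337/6 + (1/3)·86.5 = 85.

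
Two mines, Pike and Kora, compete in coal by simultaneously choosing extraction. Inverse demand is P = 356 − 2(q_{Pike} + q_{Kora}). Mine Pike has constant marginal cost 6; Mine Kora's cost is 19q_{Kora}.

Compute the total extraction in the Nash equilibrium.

114.5

Mine Pike's profit: π = q_{Pike}(356 − 2(q_{Pike} + q_{Kora})) − 6q_{Pike}.
∂π/∂q_{Pike} = 350 − 4q_{Pike} − 2q_{Kora} = 0, so q_{Pike} = 87.5 − 0.5q_{Kora}.
By the same steps for Kora: q_{Kora} = 84.25 − 0.5q_{Pike}.
Solving the two reaction functions simultaneously: (1 − (−0.5)(−0.5))q_{Pike} = 87.5 − 0.5·84.25, so 0.75q_{Pike} = 45.375 and q_{Pike} = 60.5.
Then q_{Kora} = 84.25 − 0.5·60.5 = 54.
Total extraction: 60.5 + 54 = 114.5.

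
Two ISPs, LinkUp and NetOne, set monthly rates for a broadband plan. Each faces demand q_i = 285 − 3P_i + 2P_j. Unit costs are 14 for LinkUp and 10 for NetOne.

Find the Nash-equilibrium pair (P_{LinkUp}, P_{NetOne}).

81, 79.5

LinkUp's profit: π = (P_{LinkUp} − 14)(285 − 3P_{LinkUp} + 2P_{NetOne}).
∂π/∂P_{LinkUp} = 327 − 6P_{LinkUp} + 2P_{NetOne} = 0 ⇒ P_{LinkUp} = 54.5 + (1/3)P_{NetOne}.
Similarly P_{NetOne} = 52.5 + (1/3)P_{LinkUp}.
Substituting the second reaction function into the first: P_{LinkUp} = 54.5 + (1/3)(52.5 + (1/3)P_{LinkUp}), which gives (8/9)P_{LinkUp} = 72 ⇒ P_{LinkUp} = 81.
Then P_{NetOne} = 52.5 + (1/3)·81 = 79.5.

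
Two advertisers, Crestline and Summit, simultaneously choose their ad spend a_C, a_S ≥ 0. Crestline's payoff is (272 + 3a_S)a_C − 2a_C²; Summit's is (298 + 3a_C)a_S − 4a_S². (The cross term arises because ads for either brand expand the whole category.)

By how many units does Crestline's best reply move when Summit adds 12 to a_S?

9

Expanding Crestline's payoff: 272a_C + 3a_Sa_C − 2a_C².
∂π/∂a_C = 272 + 3a_S − 4a_C = 0, so a_C = 68 + 0.75a_S.
The reaction-function slope is 0.75, so a 12-unit rise in a_S moves a_C by 0.75 × 12 = 9. Crestline's best response rises — the actions are strategic complements.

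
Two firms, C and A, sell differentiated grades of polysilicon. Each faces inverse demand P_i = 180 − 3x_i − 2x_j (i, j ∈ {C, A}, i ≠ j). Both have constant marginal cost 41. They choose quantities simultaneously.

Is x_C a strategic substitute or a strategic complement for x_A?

strategic substitutes

Firm C's profit: π = x_C(180 − 3x_C − 2x_A) − 41x_C.
∂π/∂x_C = 139 − 6x_C − 2x_A = 0 ⇒ x_C = 139/6 − (1/3)x_A.
The best-response slope dx_C/dx_A = −1/3 < 0: the reaction function is downward-sloping, so the choices are strategic substitutes.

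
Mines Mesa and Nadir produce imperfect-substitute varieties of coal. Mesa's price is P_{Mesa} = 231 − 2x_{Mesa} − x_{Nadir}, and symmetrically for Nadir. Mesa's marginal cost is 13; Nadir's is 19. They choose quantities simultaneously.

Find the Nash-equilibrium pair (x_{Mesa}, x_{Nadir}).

Mine Mesa's profit: π = x_{Mesa}(231 − 2x_{Mesa} − x_{Nadir}) − 13x_{Mesa}.
∂π/∂x_{Mesa} = 218 − 4x_{Mesa} − x_{Nadir} = 0 ⇒ x_{Mesa} = 54.5 − 0.25x_{Nadir}.
Similarly x_{Nadir} = 53 − 0.25x_{Mesa}.
Substituting the second reaction function into the first: x_{Mesa} = 54.5 − 0.25(53 − 0.25x_{Mesa}), which gives 0.9375x_{Mesa} = 41.25 ⇒ x_{Mesa} = 44.
Then x_{Nadir} = 53 − 0.25·44 = 42.

44, 42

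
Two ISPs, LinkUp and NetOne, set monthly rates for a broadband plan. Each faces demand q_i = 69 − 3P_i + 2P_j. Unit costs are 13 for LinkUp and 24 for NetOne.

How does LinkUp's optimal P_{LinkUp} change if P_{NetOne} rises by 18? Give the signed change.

LinkUp's profit: π = (P_{LinkUp} − 13)(69 − 3P_{LinkUp} + 2P_{NetOne}).
∂π/∂P_{LinkUp} = 108 − 6P_{LinkUp} + 2P_{NetOne} = 0 ⇒ P_{LinkUp} = 18 + (1/3)P_{NetOne}.
The reaction-function slope is 1/3, so an 18-unit rise in P_{NetOne} moves P_{LinkUp} by 1/3 × 18 = 6. LinkUp's best response rises — the actions are strategic complements.

6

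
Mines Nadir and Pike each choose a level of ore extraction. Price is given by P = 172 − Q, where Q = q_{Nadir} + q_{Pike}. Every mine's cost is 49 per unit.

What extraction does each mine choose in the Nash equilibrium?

Mine Nadir's profit: π = q_{Nadir}(172 − (q_{Nadir} + q_{Pike})) − 49q_{Nadir}.
∂π/∂q_{Nadir} = 123 − 2q_{Nadir} − q_{Pike} = 0, so q_{Nadir} = 61.5 − 0.5q_{Pike}.
By symmetry q_{Pike} = q_{Nadir}; substituting into the reaction function, 1.5q_{Nadir} = 61.5 and q_{Nadir} = 41.

41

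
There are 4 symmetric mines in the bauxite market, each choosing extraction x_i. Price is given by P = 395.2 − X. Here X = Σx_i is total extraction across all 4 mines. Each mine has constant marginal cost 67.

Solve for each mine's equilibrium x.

A representative mine's profit is π_i = x_i(395.2 − X) − 67x_i, with X = x_i + Σ_{j≠i} x_j.
First-order condition: 328.2 − 2x_i − Σ_{j≠i} x_j = 0.
Imposing symmetry (x_j = x for all j) turns Σ_{j≠i} x_j into 3x, so 328.2 = 5x and x = 65.64.

65.64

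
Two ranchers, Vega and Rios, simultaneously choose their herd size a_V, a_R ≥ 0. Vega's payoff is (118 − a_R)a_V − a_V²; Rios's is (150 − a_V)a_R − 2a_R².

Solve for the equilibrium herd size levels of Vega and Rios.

46, 26

Expanding Vega's payoff: 118a_V − a_Ra_V − a_V².
∂π/∂a_V = 118 − a_R − 2a_V = 0, so a_V = 59 − 0.5a_R.
Likewise for Rios: a_R = 37.5 − 0.25a_V.
Solving the two reaction functions simultaneously: (1 − (−0.5)(−0.25))a_V = 59 − 0.5·37.5, so 0.875a_V = 40.25 and a_V = 46.
Then a_R = 37.5 − 0.25·46 = 26.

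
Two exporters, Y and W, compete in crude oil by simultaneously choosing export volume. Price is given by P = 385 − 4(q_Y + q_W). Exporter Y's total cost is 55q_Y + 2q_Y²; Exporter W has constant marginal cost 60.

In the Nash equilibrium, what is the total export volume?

Exporter Y's profit: π = q_Y(385 − 4(q_Y + q_W)) − 55q_Y − 2q_Y².
∂π/∂q_Y = 330 − 12q_Y − 4q_W = 0, so q_Y = 27.5 − (1/3)q_W.
For W: ∂π/∂q_W = 325 − 8q_W − 4q_Y = 0 ⇒ q_W = 40.625 − 0.5q_Y.
Plugging q_W into Y's best response: q_Y = 27.5 − (1/3)(40.625 − 0.5q_Y) ⇒ (5/6)q_Y = 335/24, so q_Y = 16.75.
Then q_W = 40.625 − 0.5·16.75 = 32.25.
Total export volume: 16.75 + 32.25 = 49.

49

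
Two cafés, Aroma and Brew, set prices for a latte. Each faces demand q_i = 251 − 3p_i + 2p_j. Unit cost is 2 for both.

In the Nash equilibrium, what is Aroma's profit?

Aroma's profit: π = (p_{Aroma} − 2)(251 − 3p_{Aroma} + 2p_{Brew}).
∂π/∂p_{Aroma} = 257 − 6p_{Aroma} + 2p_{Brew} = 0 ⇒ p_{Aroma} = 257/6 + (1/3)p_{Brew}.
Setting p_{Aroma} = p_{Brew} in the reaction function: p_{Aroma} = 257/6 + (1/3)p_{Aroma}, so p_{Aroma} = (257/6) / (2/3) = 64.25.
q_{Aroma} = 251 − 3·64.25 + 2·64.25 = 186.75.
Profit = (64.25 − 2)·186.75 = 11625.1875.

11625.1875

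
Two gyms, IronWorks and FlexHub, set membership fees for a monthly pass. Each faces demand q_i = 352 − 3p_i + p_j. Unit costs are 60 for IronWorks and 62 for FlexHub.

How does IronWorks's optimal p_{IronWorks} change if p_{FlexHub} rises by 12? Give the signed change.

2

IronWorks's profit: π = (p_{IronWorks} − 60)(352 − 3p_{IronWorks} + p_{FlexHub}).
∂π/∂p_{IronWorks} = 532 − 6p_{IronWorks} + p_{FlexHub} = 0 ⇒ p_{IronWorks} = 266/3 + (1/6)p_{FlexHub}.
The reaction-function slope is 1/6, so a 12-unit rise in p_{FlexHub} moves p_{IronWorks} by 1/6 × 12 = 2. IronWorks's best response rises — the actions are strategic complements.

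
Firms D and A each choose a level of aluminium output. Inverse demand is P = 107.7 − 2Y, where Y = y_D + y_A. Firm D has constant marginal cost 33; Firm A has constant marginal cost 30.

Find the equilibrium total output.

Firm D's profit: π = y_D(107.7 − 2(y_D + y_A)) − 33y_D.
∂π/∂y_D = 74.7 − 4y_D − 2y_A = 0, so y_D = 18.675 − 0.5y_A.
By the same steps for A: y_A = 19.425 − 0.5y_D.
Plugging y_A into D's best response: y_D = 18.675 − 0.5(19.425 − 0.5y_D) ⇒ 0.75y_D = 8.9625, so y_D = 11.95.
Then y_A = 19.425 − 0.5·11.95 = 13.45.
Total output: 11.95 + 13.45 = 25.4.

25.4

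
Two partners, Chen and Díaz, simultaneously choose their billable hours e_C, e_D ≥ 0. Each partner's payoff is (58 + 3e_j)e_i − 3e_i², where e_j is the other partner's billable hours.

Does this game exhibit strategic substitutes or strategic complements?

strategic complements

Chen's payoff is (58 + 3e_D)e_C − 3e_C².
∂π/∂e_C = 58 + 3e_D − 6e_C = 0, so e_C = 29/3 + 0.5e_D.
The best-response slope de_C/de_D = 0.5 > 0: the reaction function is upward-sloping, so the choices are strategic complements.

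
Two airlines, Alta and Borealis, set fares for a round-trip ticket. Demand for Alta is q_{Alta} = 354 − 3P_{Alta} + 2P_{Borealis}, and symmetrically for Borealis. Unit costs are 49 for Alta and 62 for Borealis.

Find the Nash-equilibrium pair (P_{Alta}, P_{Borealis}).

127.6875, 132.5625

Alta's profit: π = (P_{Alta} − 49)(354 − 3P_{Alta} + 2P_{Borealis}).
∂π/∂P_{Alta} = 501 − 6P_{Alta} + 2P_{Borealis} = 0 ⇒ P_{Alta} = 83.5 + (1/3)P_{Borealis}.
Similarly P_{Borealis} = 90 + (1/3)P_{Alta}.
Plugging P_{Borealis} into Alta's best response: P_{Alta} = 83.5 + (1/3)(90 + (1/3)P_{Alta}) ⇒ (8/9)P_{Alta} = 113.5, so P_{Alta} = 127.6875.
Then P_{Borealis} = 90 + (1/3)·127.6875 = 132.5625.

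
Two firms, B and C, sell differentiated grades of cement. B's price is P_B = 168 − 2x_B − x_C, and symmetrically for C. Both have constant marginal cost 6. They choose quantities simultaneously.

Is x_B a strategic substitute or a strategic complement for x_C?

Firm B's profit: π = x_B(168 − 2x_B − x_C) − 6x_B.
∂π/∂x_B = 162 − 4x_B − x_C = 0 ⇒ x_B = 40.5 − 0.25x_C.
The best-response slope dx_B/dx_C = −0.25 < 0: the reaction function is downward-sloping, so the choices are strategic substitutes.

strategic substitutes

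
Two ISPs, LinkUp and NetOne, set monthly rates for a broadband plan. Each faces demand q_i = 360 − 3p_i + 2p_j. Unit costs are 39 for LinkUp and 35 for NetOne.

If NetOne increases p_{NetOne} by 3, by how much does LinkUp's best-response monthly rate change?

1

LinkUp's profit: π = (p_{LinkUp} − 39)(360 − 3p_{LinkUp} + 2p_{NetOne}).
∂π/∂p_{LinkUp} = 477 − 6p_{LinkUp} + 2p_{NetOne} = 0 ⇒ p_{LinkUp} = 79.5 + (1/3)p_{NetOne}.
The reaction-function slope is 1/3, so a 3-unit rise in p_{NetOne} moves p_{LinkUp} by 1/3 × 3 = 1. LinkUp's best response rises — the actions are strategic complements.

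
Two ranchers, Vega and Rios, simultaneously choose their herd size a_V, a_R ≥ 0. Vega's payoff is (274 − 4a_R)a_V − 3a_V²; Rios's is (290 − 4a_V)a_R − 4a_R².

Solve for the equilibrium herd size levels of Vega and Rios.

32.25, 20.125

Expanding Vega's payoff: 274a_V − 4a_Ra_V − 3a_V².
∂π/∂a_V = 274 − 4a_R − 6a_V = 0, so a_V = 137/3 − (2/3)a_R.
Likewise for Rios: a_R = 36.25 − 0.5a_V.
Solving the two reaction functions simultaneously: (1 − (−2/3)(−0.5))a_V = 137/3 − (2/3)·36.25, so (2/3)a_V = 21.5 and a_V = 32.25.
Then a_R = 36.25 − 0.5·32.25 = 20.125.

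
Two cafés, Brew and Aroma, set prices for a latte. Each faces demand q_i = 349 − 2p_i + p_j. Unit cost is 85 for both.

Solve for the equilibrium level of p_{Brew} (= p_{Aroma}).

Brew's profit: π = (p_{Brew} − 85)(349 − 2p_{Brew} + p_{Aroma}).
∂π/∂p_{Brew} = 519 − 4p_{Brew} + p_{Aroma} = 0 ⇒ p_{Brew} = 129.75 + 0.25p_{Aroma}.
By symmetry p_{Aroma} = p_{Brew}; substituting into the reaction function, 0.75p_{Brew} = 129.75 and p_{Brew} = 173.

173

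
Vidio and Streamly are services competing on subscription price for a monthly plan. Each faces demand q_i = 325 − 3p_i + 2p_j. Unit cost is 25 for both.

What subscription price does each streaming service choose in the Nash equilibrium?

100

Vidio's profit: π = (p_{Vidio} − 25)(325 − 3p_{Vidio} + 2p_{Streamly}).
∂π/∂p_{Vidio} = 400 − 6p_{Vidio} + 2p_{Streamly} = 0 ⇒ p_{Vidio} = 200/3 + (1/3)p_{Streamly}.
By symmetry p_{Streamly} = p_{Vidio}; substituting into the reaction function, (2/3)p_{Vidio} = 200/3 and p_{Vidio} = 100.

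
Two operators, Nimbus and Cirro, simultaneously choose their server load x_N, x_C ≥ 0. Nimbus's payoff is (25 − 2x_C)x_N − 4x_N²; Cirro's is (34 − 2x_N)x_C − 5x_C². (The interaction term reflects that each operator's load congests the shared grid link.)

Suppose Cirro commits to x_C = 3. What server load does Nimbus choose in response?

Expanding Nimbus's payoff: 25x_N − 2x_Cx_N − 4x_N².
∂π/∂x_N = 25 − 2x_C − 8x_N = 0, so x_N = 3.125 − 0.25x_C.
At x_C = 3: x_N = 3.125 − 0.25·3 = 2.375.

2.375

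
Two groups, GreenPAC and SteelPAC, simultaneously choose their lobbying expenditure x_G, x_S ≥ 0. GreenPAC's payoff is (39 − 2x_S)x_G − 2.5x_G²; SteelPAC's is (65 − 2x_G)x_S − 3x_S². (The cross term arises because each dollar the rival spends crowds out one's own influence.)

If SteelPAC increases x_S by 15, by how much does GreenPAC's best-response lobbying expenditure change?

-6

Expanding GreenPAC's payoff: 39x_G − 2x_Sx_G − 2.5x_G².
∂π/∂x_G = 39 − 2x_S − 5x_G = 0, so x_G = 7.8 − 0.4x_S.
The reaction-function slope is −0.4, so a 15-unit rise in x_S moves x_G by −0.4 × 15 = −6. GreenPAC's best response falls — the actions are strategic substitutes.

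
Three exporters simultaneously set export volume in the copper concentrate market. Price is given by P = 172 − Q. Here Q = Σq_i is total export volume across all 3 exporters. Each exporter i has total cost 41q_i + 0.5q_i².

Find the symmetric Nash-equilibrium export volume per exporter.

26.2

A representative exporter's profit is π_i = q_i(172 − Q) − 41q_i − 0.5q_i², with Q = q_i + Σ_{j≠i} q_j.
First-order condition: 131 − 3q_i − Σ_{j≠i} q_j = 0.
Imposing symmetry (q_j = q for all j) turns Σ_{j≠i} q_j into 2q, so 131 = 5q and q = 26.2.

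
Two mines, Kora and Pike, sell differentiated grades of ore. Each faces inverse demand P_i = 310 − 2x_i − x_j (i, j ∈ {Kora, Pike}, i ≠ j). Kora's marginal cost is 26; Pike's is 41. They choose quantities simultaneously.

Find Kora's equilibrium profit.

6681.68

Mine Kora's profit: π = x_{Kora}(310 − 2x_{Kora} − x_{Pike}) − 26x_{Kora}.
∂π/∂x_{Kora} = 284 − 4x_{Kora} − x_{Pike} = 0 ⇒ x_{Kora} = 71 − 0.25x_{Pike}.
Similarly x_{Pike} = 67.25 − 0.25x_{Kora}.
Plugging x_{Pike} into Kora's best response: x_{Kora} = 71 − 0.25(67.25 − 0.25x_{Kora}) ⇒ 0.9375x_{Kora} = 54.1875, so x_{Kora} = 57.8.
Then x_{Pike} = 67.25 − 0.25·57.8 = 52.8.
P_{Kora} = 310 − 2·57.8 − 52.8 = 141.6.
Profit = (141.6 − 26)·57.8 = 6681.68.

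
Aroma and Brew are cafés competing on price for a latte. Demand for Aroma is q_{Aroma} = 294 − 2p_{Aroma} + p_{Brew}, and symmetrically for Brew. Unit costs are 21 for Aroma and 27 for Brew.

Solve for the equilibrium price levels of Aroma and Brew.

Aroma's profit: π = (p_{Aroma} − 21)(294 − 2p_{Aroma} + p_{Brew}).
∂π/∂p_{Aroma} = 336 − 4p_{Aroma} + p_{Brew} = 0 ⇒ p_{Aroma} = 84 + 0.25p_{Brew}.
Similarly p_{Brew} = 87 + 0.25p_{Aroma}.
Substituting the second reaction function into the first: p_{Aroma} = 84 + 0.25(87 + 0.25p_{Aroma}), which gives 0.9375p_{Aroma} = 105.75 ⇒ p_{Aroma} = 112.8.
Then p_{Brew} = 87 + 0.25·112.8 = 115.2.

112.8, 115.2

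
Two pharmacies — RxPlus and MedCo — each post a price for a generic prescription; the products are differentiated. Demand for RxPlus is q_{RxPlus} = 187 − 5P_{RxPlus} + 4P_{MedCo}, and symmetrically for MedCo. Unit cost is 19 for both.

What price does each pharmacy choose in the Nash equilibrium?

47

RxPlus's profit: π = (P_{RxPlus} − 19)(187 − 5P_{RxPlus} + 4P_{MedCo}).
∂π/∂P_{RxPlus} = 282 − 10P_{RxPlus} + 4P_{MedCo} = 0 ⇒ P_{RxPlus} = 28.2 + 0.4P_{MedCo}.
By symmetry P_{MedCo} = P_{RxPlus}; substituting into the reaction function, 0.6P_{RxPlus} = 28.2 and P_{RxPlus} = 47.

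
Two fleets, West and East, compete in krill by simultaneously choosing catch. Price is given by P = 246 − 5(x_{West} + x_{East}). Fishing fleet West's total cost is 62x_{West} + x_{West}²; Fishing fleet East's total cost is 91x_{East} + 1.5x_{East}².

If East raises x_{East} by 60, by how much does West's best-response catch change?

Fishing fleet West's profit: π = x_{West}(246 − 5(x_{West} + x_{East})) − 62x_{West} − x_{West}².
∂π/∂x_{West} = 184 − 12x_{West} − 5x_{East} = 0, so x_{West} = 46/3 − (5/12)x_{East}.
The reaction-function slope is −5/12, so a 60-unit rise in x_{East} moves x_{West} by −5/12 × 60 = −25. West's best response falls — the actions are strategic substitutes.

-25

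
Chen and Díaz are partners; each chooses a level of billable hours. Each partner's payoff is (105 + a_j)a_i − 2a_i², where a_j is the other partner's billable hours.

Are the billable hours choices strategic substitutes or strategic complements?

strategic complements

Chen's payoff is (105 + a_D)a_C − 2a_C².
∂π/∂a_C = 105 + a_D − 4a_C = 0, so a_C = 26.25 + 0.25a_D.
The best-response slope da_C/da_D = 0.25 > 0: the reaction function is upward-sloping, so the choices are strategic complements.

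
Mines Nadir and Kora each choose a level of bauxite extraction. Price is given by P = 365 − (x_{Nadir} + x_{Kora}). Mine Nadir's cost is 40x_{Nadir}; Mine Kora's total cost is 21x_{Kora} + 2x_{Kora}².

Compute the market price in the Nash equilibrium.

186

Mine Nadir's profit: π = x_{Nadir}(365 − (x_{Nadir} + x_{Kora})) − 40x_{Nadir}.
∂π/∂x_{Nadir} = 325 − 2x_{Nadir} − x_{Kora} = 0, so x_{Nadir} = 162.5 − 0.5x_{Kora}.
For Kora: ∂π/∂x_{Kora} = 344 − 6x_{Kora} − x_{Nadir} = 0 ⇒ x_{Kora} = 172/3 − (1/6)x_{Nadir}.
Plugging x_{Kora} into Nadir's best response: x_{Nadir} = 162.5 − 0.5(172/3 − (1/6)x_{Nadir}) ⇒ (11/12)x_{Nadir} = 803/6, so x_{Nadir} = 146.
Then x_{Kora} = 172/3 − (1/6)·146 = 33.
Equilibrium price: P = 365 − 179 = 186.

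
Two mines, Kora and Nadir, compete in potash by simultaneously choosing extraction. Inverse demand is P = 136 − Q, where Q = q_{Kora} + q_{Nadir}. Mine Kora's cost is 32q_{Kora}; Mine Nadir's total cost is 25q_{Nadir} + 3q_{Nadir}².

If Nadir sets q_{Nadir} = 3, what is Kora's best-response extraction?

Mine Kora's profit: π = q_{Kora}(136 − (q_{Kora} + q_{Nadir})) − 32q_{Kora}.
∂π/∂q_{Kora} = 104 − 2q_{Kora} − q_{Nadir} = 0, so q_{Kora} = 52 − 0.5q_{Nadir}.
At q_{Nadir} = 3: q_{Kora} = 52 − 0.5·3 = 50.5.

50.5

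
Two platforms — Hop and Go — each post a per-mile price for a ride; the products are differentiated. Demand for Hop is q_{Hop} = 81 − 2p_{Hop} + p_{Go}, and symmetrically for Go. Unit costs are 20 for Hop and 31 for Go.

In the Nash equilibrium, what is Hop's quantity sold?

Hop's profit: π = (p_{Hop} − 20)(81 − 2p_{Hop} + p_{Go}).
∂π/∂p_{Hop} = 121 − 4p_{Hop} + p_{Go} = 0 ⇒ p_{Hop} = 30.25 + 0.25p_{Go}.
Similarly p_{Go} = 35.75 + 0.25p_{Hop}.
Plugging p_{Go} into Hop's best response: p_{Hop} = 30.25 + 0.25(35.75 + 0.25p_{Hop}) ⇒ 0.9375p_{Hop} = 39.1875, so p_{Hop} = 41.8.
Then p_{Go} = 35.75 + 0.25·41.8 = 46.2.
q_{Hop} = 81 − 2·41.8 + 46.2 = 43.6.

43.6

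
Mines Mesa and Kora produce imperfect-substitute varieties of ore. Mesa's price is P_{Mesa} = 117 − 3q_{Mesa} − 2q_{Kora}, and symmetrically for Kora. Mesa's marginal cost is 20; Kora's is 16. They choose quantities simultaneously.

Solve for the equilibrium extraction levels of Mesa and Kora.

11.875, 12.875

Mine Mesa's profit: π = q_{Mesa}(117 − 3q_{Mesa} − 2q_{Kora}) − 20q_{Mesa}.
∂π/∂q_{Mesa} = 97 − 6q_{Mesa} − 2q_{Kora} = 0 ⇒ q_{Mesa} = 97/6 − (1/3)q_{Kora}.
Similarly q_{Kora} = 101/6 − (1/3)q_{Mesa}.
Solving the two reaction functions simultaneously: (1 − (−1/3)(−1/3))q_{Mesa} = 97/6 − (1/3)·(101/6), so (8/9)q_{Mesa} = 95/9 and q_{Mesa} = 11.875.
Then q_{Kora} = 101/6 − (1/3)·11.875 = 12.875.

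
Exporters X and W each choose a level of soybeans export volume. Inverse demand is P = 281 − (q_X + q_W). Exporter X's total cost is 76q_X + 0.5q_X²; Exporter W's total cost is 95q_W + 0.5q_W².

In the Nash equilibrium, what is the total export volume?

Exporter X's profit: π = q_X(281 − (q_X + q_W)) − 76q_X − 0.5q_X².
∂π/∂q_X = 205 − 3q_X − q_W = 0, so q_X = 205/3 − (1/3)q_W.
By the same steps for W: q_W = 62 − (1/3)q_X.
Substituting the second reaction function into the first: q_X = 205/3 − (1/3)(62 − (1/3)q_X), which gives (8/9)q_X = 143/3 ⇒ q_X = 53.625.
Then q_W = 62 − (1/3)·53.625 = 44.125.
Total export volume: 53.625 + 44.125 = 97.75.

97.75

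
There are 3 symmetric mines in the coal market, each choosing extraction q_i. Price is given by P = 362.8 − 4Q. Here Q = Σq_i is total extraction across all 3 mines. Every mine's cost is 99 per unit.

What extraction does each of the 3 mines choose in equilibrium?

16.4875

A representative mine's profit is π_i = q_i(362.8 − 4Q) − 99q_i, with Q = q_i + Σ_{j≠i} q_j.
First-order condition: 263.8 − 8q_i − 4Σ_{j≠i} q_j = 0.
With identical mines, set every q_j = q: then 263.8 − 8q − 8q = 0, i.e. q = 263.8/16 = 16.4875.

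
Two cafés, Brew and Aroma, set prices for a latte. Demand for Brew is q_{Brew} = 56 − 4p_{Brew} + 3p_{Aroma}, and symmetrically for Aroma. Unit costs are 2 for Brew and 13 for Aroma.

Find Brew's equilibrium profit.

696.96

Brew's profit: π = (p_{Brew} − 2)(56 − 4p_{Brew} + 3p_{Aroma}).
∂π/∂p_{Brew} = 64 − 8p_{Brew} + 3p_{Aroma} = 0 ⇒ p_{Brew} = 8 + 0.375p_{Aroma}.
Similarly p_{Aroma} = 13.5 + 0.375p_{Brew}.
Substituting the second reaction function into the first: p_{Brew} = 8 + 0.375(13.5 + 0.375p_{Brew}), which gives (55/64)p_{Brew} = 13.0625 ⇒ p_{Brew} = 15.2.
Then p_{Aroma} = 13.5 + 0.375·15.2 = 19.2.
q_{Brew} = 56 − 4·15.2 + 3·19.2 = 52.8.
Profit = (15.2 − 2)·52.8 = 696.96.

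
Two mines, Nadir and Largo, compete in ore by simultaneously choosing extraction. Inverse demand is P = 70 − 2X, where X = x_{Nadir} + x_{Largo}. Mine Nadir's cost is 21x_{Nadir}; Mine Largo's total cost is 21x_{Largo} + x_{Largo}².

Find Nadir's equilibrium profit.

192.08

Mine Nadir's profit: π = x_{Nadir}(70 − 2(x_{Nadir} + x_{Largo})) − 21x_{Nadir}.
∂π/∂x_{Nadir} = 49 − 4x_{Nadir} − 2x_{Largo} = 0, so x_{Nadir} = 12.25 − 0.5x_{Largo}.
For Largo: ∂π/∂x_{Largo} = 49 − 6x_{Largo} − 2x_{Nadir} = 0 ⇒ x_{Largo} = 49/6 − (1/3)x_{Nadir}.
Plugging x_{Largo} into Nadir's best response: x_{Nadir} = 12.25 − 0.5(49/6 − (1/3)x_{Nadir}) ⇒ (5/6)x_{Nadir} = 49/6, so x_{Nadir} = 9.8.
Then x_{Largo} = 49/6 − (1/3)·9.8 = 4.9.
Price P = 70 − 2·14.7 = 40.6.
Nadir's profit: (40.6 − 21)·9.8 = 192.08.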